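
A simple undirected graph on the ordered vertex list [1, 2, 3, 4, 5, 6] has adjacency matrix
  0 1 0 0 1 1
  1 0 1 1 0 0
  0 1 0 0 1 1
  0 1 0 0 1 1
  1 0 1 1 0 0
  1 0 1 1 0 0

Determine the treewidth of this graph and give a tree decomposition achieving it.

Every bag has size at most 4, so the width is 4 − 1 = 3 and tw(G) ≤ 3. For the lower bound: the 4 vertex sets {4,6}, {1,2}, {3}, {5} are disjoint, each induces a connected subgraph, and every pair is joined by at least one edge of G. Contracting each set to a single vertex therefore yields K_{4} as a minor, and since treewidth is minor-monotone, tw(G) ≥ tw(K_{4}) = 3. Therefore the treewidth is 3.

Treewidth 3.
One such decomposition:
Bags: B1 = {1, 3, 4, 6}  B2 = {1, 2, 3, 4}  B3 = {1, 3, 4, 5}
Tree: B1–B2, B2–B3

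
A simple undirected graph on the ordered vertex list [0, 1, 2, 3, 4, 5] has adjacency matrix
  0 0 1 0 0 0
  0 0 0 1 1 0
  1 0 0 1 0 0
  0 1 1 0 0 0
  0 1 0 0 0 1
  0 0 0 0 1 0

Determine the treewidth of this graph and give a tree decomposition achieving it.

Treewidth 1.
One such decomposition:
Bags: B1 = {4, 5}  B2 = {1, 4}  B3 = {1, 3}  B4 = {2, 3}  B5 = {0, 2}
Tree: B1–B2, B2–B3, B3–B4, B4–B5

Every bag has size at most 2, so the width is 2 − 1 = 1 and tw(G) ≤ 1. G has an edge, so its treewidth is at least 1. Combining the bounds, tw(G) = 1.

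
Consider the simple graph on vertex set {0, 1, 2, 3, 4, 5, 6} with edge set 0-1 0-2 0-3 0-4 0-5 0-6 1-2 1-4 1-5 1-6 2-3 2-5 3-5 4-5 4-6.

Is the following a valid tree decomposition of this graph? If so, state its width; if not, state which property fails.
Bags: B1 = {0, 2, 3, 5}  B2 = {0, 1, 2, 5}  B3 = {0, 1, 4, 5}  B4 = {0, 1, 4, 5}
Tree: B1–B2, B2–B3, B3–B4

No — vertex 6 appears in no bag.

A tree decomposition must satisfy three properties: every vertex lies in some bag; for every edge, both endpoints lie together in some bag; and for every vertex, the bags containing it form a connected subtree. Here vertex 6 appears in no bag, so the decomposition is invalid.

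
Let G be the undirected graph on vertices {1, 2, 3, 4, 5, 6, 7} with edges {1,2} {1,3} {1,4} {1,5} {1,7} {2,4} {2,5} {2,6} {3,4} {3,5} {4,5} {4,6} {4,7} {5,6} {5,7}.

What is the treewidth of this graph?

A width-3 tree decomposition is:
Bags: B1 = {2, 4, 5, 6}  B2 = {1, 2, 4, 5}  B3 = {1, 3, 4, 5}  B4 = {1, 4, 5, 7}
Tree: B1–B2, B2–B3, B2–B4
Every bag has size at most 4, so the width is 4 − 1 = 3 and tw(G) ≤ 3. For the lower bound, the 4 vertices {1, 2, 4, 5} are pairwise adjacent, and any tree decomposition puts a clique entirely inside one bag — forcing width ≥ 3. Therefore the treewidth is 3.

3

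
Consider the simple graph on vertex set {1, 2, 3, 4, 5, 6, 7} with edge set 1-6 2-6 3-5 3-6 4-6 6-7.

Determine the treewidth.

A width-1 tree decomposition is:
Bags: B1 = {3, 6}  B2 = {1, 6}  B3 = {2, 6}  B4 = {4, 6}  B5 = {3, 5}  B6 = {6, 7}
Tree: B1–B2, B1–B3, B3–B4, B1–B5, B4–B6
Each bag holds 2 vertices, so the decomposition has width 1, which upper-bounds the treewidth. Any graph with an edge has treewidth ≥ 1, and G has the edge 6–3. Therefore the treewidth is 1.

1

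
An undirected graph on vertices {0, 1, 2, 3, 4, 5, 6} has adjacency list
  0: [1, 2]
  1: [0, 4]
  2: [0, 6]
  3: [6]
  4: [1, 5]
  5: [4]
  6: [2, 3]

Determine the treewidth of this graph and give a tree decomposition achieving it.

Treewidth 1.
One such decomposition:
Bags: B1 = {3, 6}  B2 = {2, 6}  B3 = {0, 2}  B4 = {0, 1}  B5 = {1, 4}  B6 = {4, 5}
Tree: B1–B2, B2–B3, B3–B4, B4–B5, B5–B6

Each bag holds 2 vertices, so the decomposition has width 1, which upper-bounds the treewidth. Since G has at least one edge (e.g. 3–6), it is not an edgeless graph, so tw(G) ≥ 1. The upper and lower bounds meet at 1, so that is the treewidth.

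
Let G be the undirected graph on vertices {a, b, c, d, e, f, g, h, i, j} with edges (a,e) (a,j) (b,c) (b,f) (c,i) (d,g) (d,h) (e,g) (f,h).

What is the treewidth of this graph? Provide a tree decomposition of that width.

The largest bag has 2 vertices, giving width 1; this decomposition certifies tw(G) ≤ 1. Any graph with an edge has treewidth ≥ 1, and G has the edge j–a. Hence tw(G) = 1 exactly.

Treewidth 1.
One such decomposition:
Bags: B1 = {a, j}  B2 = {a, e}  B3 = {e, g}  B4 = {d, g}  B5 = {d, h}  B6 = {f, h}  B7 = {b, f}  B8 = {b, c}  B9 = {c, i}
Tree: B1–B2, B2–B3, B3–B4, B4–B5, B5–B6, B6–B7, B7–B8, B8–B9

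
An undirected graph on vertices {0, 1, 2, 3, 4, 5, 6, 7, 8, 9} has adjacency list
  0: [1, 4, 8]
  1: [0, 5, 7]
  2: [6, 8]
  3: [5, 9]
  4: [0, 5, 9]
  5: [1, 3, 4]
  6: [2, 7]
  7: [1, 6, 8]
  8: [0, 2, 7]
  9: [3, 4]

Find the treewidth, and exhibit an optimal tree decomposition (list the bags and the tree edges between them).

Treewidth 2.
One optimal decomposition is:
Bags: B1 = {3, 4, 9}  B2 = {3, 4, 5}  B3 = {0, 4, 5}  B4 = {0, 1, 5}  B5 = {0, 1, 8}  B6 = {1, 7, 8}  B7 = {2, 7, 8}  B8 = {2, 6, 7}
Tree: B1–B2, B2–B3, B3–B4, B4–B5, B5–B6, B6–B7, B7–B8

Each bag holds 3 vertices, so the decomposition has width 2, which upper-bounds the treewidth. The edges 9–3–5–4–9 form a cycle, so G is not a tree and its treewidth is at least 2. The upper and lower bounds meet at 2, so that is the treewidth.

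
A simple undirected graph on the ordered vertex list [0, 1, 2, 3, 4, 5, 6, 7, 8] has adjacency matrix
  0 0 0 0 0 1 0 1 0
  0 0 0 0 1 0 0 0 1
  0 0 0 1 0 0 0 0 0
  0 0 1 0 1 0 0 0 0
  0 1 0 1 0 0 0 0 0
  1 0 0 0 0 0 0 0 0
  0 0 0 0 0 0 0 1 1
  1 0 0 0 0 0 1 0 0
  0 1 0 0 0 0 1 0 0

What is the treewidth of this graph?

1

A width-1 tree decomposition is:
Bags: B1 = {0, 5}  B2 = {0, 7}  B3 = {6, 7}  B4 = {6, 8}  B5 = {1, 8}  B6 = {1, 4}  B7 = {3, 4}  B8 = {2, 3}
Tree: B1–B2, B2–B3, B3–B4, B4–B5, B5–B6, B6–B7, B7–B8
Every bag has size at most 2, so the width is 2 − 1 = 1 and tw(G) ≤ 1. Since G has at least one edge (e.g. 5–0), it is not an edgeless graph, so tw(G) ≥ 1. Hence tw(G) = 1 exactly.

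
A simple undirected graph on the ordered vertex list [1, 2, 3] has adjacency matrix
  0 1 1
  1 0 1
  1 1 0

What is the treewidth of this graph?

A width-2 tree decomposition is:
Bags: B1 = {1, 2, 3}
Tree: (single bag)
With just one bag of size 3, the width is 3 − 1 = 2, so tw(G) ≤ 2. On the other hand G contains the 3-clique {1, 2, 3}. A clique must lie in a single bag of any decomposition, so no decomposition can have width below 2. Therefore the treewidth is 2.

2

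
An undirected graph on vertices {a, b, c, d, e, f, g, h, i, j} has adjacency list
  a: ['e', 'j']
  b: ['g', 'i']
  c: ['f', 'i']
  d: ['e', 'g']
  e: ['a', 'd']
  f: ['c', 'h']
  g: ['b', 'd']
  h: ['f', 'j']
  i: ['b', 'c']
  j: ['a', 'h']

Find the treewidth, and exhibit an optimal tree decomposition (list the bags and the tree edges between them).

The largest bag has 3 vertices, giving width 2; this decomposition certifies tw(G) ≤ 2. For the lower bound, G contains the cycle b–g–d–e–a–j–h–f–c–i–b, so G is not a forest; only forests have treewidth ≤ 1, hence tw(G) ≥ 2. Therefore the treewidth is 2.

Treewidth 2.
Bags: B1 = {b, d, g}  B2 = {b, d, e}  B3 = {a, b, e}  B4 = {a, b, j}  B5 = {b, h, j}  B6 = {b, f, h}  B7 = {b, c, f}  B8 = {b, c, i}
Tree: B1–B2, B2–B3, B3–B4, B4–B5, B5–B6, B6–B7, B7–B8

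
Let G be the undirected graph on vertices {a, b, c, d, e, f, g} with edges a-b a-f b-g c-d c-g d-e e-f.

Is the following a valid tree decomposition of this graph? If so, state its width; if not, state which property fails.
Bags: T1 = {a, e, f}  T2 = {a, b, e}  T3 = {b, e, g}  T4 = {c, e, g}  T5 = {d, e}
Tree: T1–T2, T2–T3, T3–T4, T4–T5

A tree decomposition must satisfy three properties: every vertex lies in some bag; for every edge, both endpoints lie together in some bag; and for every vertex, the bags containing it form a connected subtree. Here edge (c,d) lies in no bag, so the decomposition is invalid.

No — edge (c,d) lies in no bag.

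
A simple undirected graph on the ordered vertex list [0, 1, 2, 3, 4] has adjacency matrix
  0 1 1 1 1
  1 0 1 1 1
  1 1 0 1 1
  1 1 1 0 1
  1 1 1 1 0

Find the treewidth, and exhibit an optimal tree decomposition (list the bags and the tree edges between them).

Treewidth 4.
Bags: B1 = {0, 1, 2, 3, 4}
Tree: (single bag)

With just one bag of size 5, the width is 5 − 1 = 4, so tw(G) ≤ 4. For the lower bound, the 5 vertices {0, 1, 2, 3, 4} are pairwise adjacent, and any tree decomposition puts a clique entirely inside one bag — forcing width ≥ 4. Combining the bounds, tw(G) = 4.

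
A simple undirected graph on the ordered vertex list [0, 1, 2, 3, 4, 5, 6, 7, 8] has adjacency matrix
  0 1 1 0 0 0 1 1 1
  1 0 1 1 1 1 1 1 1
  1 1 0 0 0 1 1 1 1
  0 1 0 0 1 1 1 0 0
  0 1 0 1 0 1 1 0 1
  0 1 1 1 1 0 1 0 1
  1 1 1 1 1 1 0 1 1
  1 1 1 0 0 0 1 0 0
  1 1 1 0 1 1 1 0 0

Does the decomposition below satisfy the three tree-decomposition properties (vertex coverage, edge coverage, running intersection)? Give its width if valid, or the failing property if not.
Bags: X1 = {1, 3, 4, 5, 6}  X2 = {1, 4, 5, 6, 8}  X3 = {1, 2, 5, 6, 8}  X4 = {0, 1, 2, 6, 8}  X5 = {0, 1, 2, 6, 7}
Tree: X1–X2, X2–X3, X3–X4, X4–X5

Yes; width 4.

Vertex coverage: the bags together contain {0, 1, 2, 3, 4, 5, 6, 7, 8}, the full vertex set. Edge coverage: each edge of G has both endpoints in at least one bag. Running intersection: for every vertex, the bags containing it form a connected subtree. All three properties hold, so this is a valid tree decomposition of width max|bag| − 1 = 4, and hence tw(G) ≤ 4.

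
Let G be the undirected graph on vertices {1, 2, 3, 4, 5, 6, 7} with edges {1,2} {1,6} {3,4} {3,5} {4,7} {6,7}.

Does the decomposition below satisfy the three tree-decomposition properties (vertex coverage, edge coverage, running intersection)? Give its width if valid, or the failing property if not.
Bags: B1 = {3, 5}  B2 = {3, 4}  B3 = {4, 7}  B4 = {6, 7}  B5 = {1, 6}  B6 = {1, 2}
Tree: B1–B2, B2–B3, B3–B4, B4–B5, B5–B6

Yes; width 1.

Every vertex of G appears in some bag (union = {1, 2, 3, 4, 5, 6, 7}); every edge is covered by a bag; and for each vertex v the set of bags containing v is connected in the bag tree. The decomposition is therefore valid. The largest bag has 2 vertices, so the width is 1.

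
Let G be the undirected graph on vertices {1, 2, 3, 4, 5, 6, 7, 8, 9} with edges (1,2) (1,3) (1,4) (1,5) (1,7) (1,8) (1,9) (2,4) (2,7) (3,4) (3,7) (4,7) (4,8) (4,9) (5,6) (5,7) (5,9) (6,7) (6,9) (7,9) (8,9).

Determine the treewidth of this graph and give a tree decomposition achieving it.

Each bag holds 4 vertices, so the decomposition has width 3, which upper-bounds the treewidth. On the other hand G contains the 4-clique {1, 4, 8, 9}. A clique must lie in a single bag of any decomposition, so no decomposition can have width below 3. Therefore the treewidth is 3.

Treewidth 3.
One optimal decomposition is:
Bags: B1 = {1, 2, 4, 7}  B2 = {1, 4, 7, 9}  B3 = {1, 4, 8, 9}  B4 = {1, 5, 7, 9}  B5 = {5, 6, 7, 9}  B6 = {1, 3, 4, 7}
Tree: B1–B2, B2–B3, B2–B4, B4–B5, B1–B6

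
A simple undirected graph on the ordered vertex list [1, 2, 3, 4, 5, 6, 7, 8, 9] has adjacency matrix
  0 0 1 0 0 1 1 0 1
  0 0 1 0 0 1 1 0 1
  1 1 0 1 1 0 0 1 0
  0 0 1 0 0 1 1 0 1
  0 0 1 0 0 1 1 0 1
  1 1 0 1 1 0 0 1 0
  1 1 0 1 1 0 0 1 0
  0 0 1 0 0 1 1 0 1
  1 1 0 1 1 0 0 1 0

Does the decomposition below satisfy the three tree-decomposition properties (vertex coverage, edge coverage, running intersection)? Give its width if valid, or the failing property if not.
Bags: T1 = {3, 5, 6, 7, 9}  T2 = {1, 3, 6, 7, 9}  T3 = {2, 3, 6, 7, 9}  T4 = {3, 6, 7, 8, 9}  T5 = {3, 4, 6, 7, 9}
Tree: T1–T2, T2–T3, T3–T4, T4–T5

Checking the three conditions: (i) the bags cover all of {1, 2, 3, 4, 5, 6, 7, 8, 9}; (ii) for each edge, some bag contains both endpoints; (iii) the bags containing any fixed vertex form a subtree. All hold, so the decomposition is valid with width 5 − 1 = 4.

Yes; width 4.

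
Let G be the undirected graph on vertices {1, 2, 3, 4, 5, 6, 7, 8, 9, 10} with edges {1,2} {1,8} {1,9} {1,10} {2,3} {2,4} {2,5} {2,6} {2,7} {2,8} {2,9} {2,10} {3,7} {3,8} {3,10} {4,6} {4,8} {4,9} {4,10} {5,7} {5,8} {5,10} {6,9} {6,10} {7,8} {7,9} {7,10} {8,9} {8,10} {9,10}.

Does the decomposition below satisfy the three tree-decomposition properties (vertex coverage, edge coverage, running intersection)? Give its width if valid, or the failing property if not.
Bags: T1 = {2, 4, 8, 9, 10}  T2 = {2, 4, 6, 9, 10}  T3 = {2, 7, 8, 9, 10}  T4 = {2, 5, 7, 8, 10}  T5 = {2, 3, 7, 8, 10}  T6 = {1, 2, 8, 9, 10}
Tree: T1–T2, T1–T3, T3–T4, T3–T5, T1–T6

Yes; width 4.

Vertex coverage: the bags together contain {1, 2, 3, 4, 5, 6, 7, 8, 9, 10}, the full vertex set. Edge coverage: each edge of G has both endpoints in at least one bag. Running intersection: for every vertex, the bags containing it form a connected subtree. All three properties hold, so this is a valid tree decomposition of width max|bag| − 1 = 4, and hence tw(G) ≤ 4.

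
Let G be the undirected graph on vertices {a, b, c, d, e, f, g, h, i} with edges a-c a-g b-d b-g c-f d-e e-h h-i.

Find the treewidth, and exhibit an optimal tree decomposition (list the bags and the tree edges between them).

Every bag has size at most 2, so the width is 2 − 1 = 1 and tw(G) ≤ 1. G has an edge, so its treewidth is at least 1. Combining the bounds, tw(G) = 1.

Treewidth 1.
One optimal decomposition is:
Bags: B1 = {h, i}  B2 = {e, h}  B3 = {d, e}  B4 = {b, d}  B5 = {b, g}  B6 = {a, g}  B7 = {a, c}  B8 = {c, f}
Tree: B1–B2, B2–B3, B3–B4, B4–B5, B5–B6, B6–B7, B7–B8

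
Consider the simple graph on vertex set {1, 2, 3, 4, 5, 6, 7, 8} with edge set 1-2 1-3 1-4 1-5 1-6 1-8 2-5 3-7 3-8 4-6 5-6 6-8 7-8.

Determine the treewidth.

2

A width-2 tree decomposition is:
Bags: B1 = {1, 5, 6}  B2 = {1, 6, 8}  B3 = {1, 3, 8}  B4 = {1, 4, 6}  B5 = {1, 2, 5}  B6 = {3, 7, 8}
Tree: B1–B2, B2–B3, B2–B4, B1–B5, B3–B6
The largest bag has 3 vertices, giving width 2; this decomposition certifies tw(G) ≤ 2. On the other hand G contains the 3-clique {1, 2, 5}. A clique must lie in a single bag of any decomposition, so no decomposition can have width below 2. The upper and lower bounds meet at 2, so that is the treewidth.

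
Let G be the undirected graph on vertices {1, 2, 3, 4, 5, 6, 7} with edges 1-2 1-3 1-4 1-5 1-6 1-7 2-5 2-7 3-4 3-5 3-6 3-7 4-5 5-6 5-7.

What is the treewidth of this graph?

3

A width-3 tree decomposition is:
Bags: B1 = {1, 3, 4, 5}  B2 = {1, 3, 5, 6}  B3 = {1, 3, 5, 7}  B4 = {1, 2, 5, 7}
Tree: B1–B2, B2–B3, B3–B4
Each bag holds 4 vertices, so the decomposition has width 3, which upper-bounds the treewidth. On the other hand G contains the 4-clique {1, 2, 5, 7}. A clique must lie in a single bag of any decomposition, so no decomposition can have width below 3. Therefore the treewidth is 3.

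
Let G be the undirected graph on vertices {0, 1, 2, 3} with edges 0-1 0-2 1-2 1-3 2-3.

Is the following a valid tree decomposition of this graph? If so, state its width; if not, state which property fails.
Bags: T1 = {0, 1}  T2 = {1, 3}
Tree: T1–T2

No — vertex 2 appears in no bag.

A tree decomposition must satisfy three properties: every vertex lies in some bag; for every edge, both endpoints lie together in some bag; and for every vertex, the bags containing it form a connected subtree. Here vertex 2 appears in no bag, so the decomposition is invalid.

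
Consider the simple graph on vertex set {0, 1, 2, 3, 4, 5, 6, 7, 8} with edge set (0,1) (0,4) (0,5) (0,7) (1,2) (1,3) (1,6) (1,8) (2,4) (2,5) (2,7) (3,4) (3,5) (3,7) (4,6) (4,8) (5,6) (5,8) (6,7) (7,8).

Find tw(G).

4

A width-4 tree decomposition is:
Bags: B1 = {1, 2, 4, 5, 7}  B2 = {1, 4, 5, 6, 7}  B3 = {1, 4, 5, 7, 8}  B4 = {1, 3, 4, 5, 7}  B5 = {0, 1, 4, 5, 7}
Tree: B1–B2, B2–B3, B3–B4, B4–B5
Each bag holds 5 vertices, so the decomposition has width 4, which upper-bounds the treewidth. For the lower bound: the 5 vertex sets {2,7}, {1,6}, {5,8}, {4}, {3} are disjoint, each induces a connected subgraph, and every pair is joined by at least one edge of G. Contracting each set to a single vertex therefore yields K_{5} as a minor, and since treewidth is minor-monotone, tw(G) ≥ tw(K_{5}) = 4. Combining the bounds, tw(G) = 4.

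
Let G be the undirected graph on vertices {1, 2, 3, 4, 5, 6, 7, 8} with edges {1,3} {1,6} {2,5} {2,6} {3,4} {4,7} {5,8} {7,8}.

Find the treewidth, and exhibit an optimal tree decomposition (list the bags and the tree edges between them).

Treewidth 2.
One optimal decomposition is:
Bags: B1 = {1, 3, 4}  B2 = {1, 4, 7}  B3 = {1, 7, 8}  B4 = {1, 5, 8}  B5 = {1, 2, 5}  B6 = {1, 2, 6}
Tree: B1–B2, B2–B3, B3–B4, B4–B5, B5–B6

Each bag holds 3 vertices, so the decomposition has width 2, which upper-bounds the treewidth. The edges 1–3–4–7–8–5–2–6–1 form a cycle, so G is not a tree and its treewidth is at least 2. Therefore the treewidth is 2.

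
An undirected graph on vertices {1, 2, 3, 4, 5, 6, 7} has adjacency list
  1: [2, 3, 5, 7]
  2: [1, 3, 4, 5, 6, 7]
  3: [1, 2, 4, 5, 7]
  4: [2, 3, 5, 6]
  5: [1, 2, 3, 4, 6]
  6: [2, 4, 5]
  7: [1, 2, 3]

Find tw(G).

3

A width-3 tree decomposition is:
Bags: B1 = {2, 4, 5, 6}  B2 = {2, 3, 4, 5}  B3 = {1, 2, 3, 5}  B4 = {1, 2, 3, 7}
Tree: B1–B2, B2–B3, B3–B4
Every bag has size at most 4, so the width is 4 − 1 = 3 and tw(G) ≤ 3. On the other hand G contains the 4-clique {1, 2, 3, 5}. A clique must lie in a single bag of any decomposition, so no decomposition can have width below 3. Hence tw(G) = 3 exactly.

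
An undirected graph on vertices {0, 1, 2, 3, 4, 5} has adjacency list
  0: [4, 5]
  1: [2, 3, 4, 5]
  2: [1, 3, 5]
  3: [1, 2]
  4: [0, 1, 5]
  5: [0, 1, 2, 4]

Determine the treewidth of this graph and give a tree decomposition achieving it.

Treewidth 2.
One such decomposition:
Bags: B1 = {0, 4, 5}  B2 = {1, 4, 5}  B3 = {1, 2, 5}  B4 = {1, 2, 3}
Tree: B1–B2, B2–B3, B3–B4

Each bag holds 3 vertices, so the decomposition has width 2, which upper-bounds the treewidth. Conversely, {0, 4, 5} is a clique of size 3, and the vertices of any clique must share a bag in every tree decomposition; so some bag has ≥ 3 vertices and tw(G) ≥ 2. Therefore the treewidth is 2.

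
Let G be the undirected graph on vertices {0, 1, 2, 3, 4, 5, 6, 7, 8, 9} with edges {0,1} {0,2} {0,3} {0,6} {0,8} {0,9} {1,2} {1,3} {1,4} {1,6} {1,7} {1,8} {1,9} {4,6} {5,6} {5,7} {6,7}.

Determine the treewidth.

2

A width-2 tree decomposition is:
Bags: B1 = {0, 1, 6}  B2 = {0, 1, 9}  B3 = {0, 1, 2}  B4 = {0, 1, 3}  B5 = {0, 1, 8}  B6 = {1, 4, 6}  B7 = {1, 6, 7}  B8 = {5, 6, 7}
Tree: B1–B2, B1–B3, B3–B4, B4–B5, B1–B6, B1–B7, B7–B8
The largest bag has 3 vertices, giving width 2; this decomposition certifies tw(G) ≤ 2. For the lower bound, the 3 vertices {0, 1, 2} are pairwise adjacent, and any tree decomposition puts a clique entirely inside one bag — forcing width ≥ 2. Therefore the treewidth is 2.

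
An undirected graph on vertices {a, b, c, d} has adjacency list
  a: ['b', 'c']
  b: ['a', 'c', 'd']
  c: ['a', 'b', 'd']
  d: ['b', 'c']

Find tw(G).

A width-2 tree decomposition is:
Bags: B1 = {a, b, c}  B2 = {b, c, d}
Tree: B1–B2
Every bag has size at most 3, so the width is 3 − 1 = 2 and tw(G) ≤ 2. Conversely, {b, c, d} is a clique of size 3, and the vertices of any clique must share a bag in every tree decomposition; so some bag has ≥ 3 vertices and tw(G) ≥ 2. Combining the bounds, tw(G) = 2.

2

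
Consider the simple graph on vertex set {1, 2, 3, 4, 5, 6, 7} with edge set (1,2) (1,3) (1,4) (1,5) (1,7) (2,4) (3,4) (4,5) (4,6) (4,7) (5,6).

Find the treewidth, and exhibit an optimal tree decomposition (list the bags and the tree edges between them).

Each bag holds 3 vertices, so the decomposition has width 2, which upper-bounds the treewidth. On the other hand G contains the 3-clique {1, 2, 4}. A clique must lie in a single bag of any decomposition, so no decomposition can have width below 2. Hence tw(G) = 2 exactly.

Treewidth 2.
Bags: B1 = {1, 3, 4}  B2 = {1, 4, 7}  B3 = {1, 4, 5}  B4 = {1, 2, 4}  B5 = {4, 5, 6}
Tree: B1–B2, B2–B3, B3–B4, B3–B5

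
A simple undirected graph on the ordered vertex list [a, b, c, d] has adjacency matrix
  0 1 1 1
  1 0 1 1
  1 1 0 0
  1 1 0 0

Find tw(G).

2

A width-2 tree decomposition is:
Bags: B1 = {a, b, d}  B2 = {a, b, c}
Tree: B1–B2
The largest bag has 3 vertices, giving width 2; this decomposition certifies tw(G) ≤ 2. Conversely, {a, b, d} is a clique of size 3, and the vertices of any clique must share a bag in every tree decomposition; so some bag has ≥ 3 vertices and tw(G) ≥ 2. Therefore the treewidth is 2.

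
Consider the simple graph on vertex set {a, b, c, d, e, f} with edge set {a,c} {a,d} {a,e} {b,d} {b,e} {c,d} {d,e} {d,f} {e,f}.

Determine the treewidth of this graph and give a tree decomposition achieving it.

Treewidth 2.
One optimal decomposition is:
Bags: B1 = {d, e, f}  B2 = {a, d, e}  B3 = {b, d, e}  B4 = {a, c, d}
Tree: B1–B2, B1–B3, B2–B4

Every bag has size at most 3, so the width is 3 − 1 = 2 and tw(G) ≤ 2. For the lower bound, the 3 vertices {d, e, f} are pairwise adjacent, and any tree decomposition puts a clique entirely inside one bag — forcing width ≥ 2. Combining the bounds, tw(G) = 2.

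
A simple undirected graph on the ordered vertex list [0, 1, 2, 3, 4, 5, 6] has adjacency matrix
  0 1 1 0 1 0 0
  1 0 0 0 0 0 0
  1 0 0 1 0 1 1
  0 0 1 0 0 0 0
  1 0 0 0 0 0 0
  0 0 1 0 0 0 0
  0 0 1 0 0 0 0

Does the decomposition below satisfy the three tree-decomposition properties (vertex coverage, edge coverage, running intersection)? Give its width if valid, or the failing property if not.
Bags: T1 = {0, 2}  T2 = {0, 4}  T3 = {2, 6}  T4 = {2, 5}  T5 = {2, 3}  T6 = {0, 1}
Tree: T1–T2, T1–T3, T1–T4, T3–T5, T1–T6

Every vertex of G appears in some bag (union = {0, 1, 2, 3, 4, 5, 6}); every edge is covered by a bag; and for each vertex v the set of bags containing v is connected in the bag tree. The decomposition is therefore valid. The largest bag has 2 vertices, so the width is 1.

Yes; width 1.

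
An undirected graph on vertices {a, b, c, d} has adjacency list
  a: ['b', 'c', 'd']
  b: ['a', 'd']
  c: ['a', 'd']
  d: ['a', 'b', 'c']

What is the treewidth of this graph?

2

A width-2 tree decomposition is:
Bags: B1 = {a, b, d}  B2 = {a, c, d}
Tree: B1–B2
Each bag holds 3 vertices, so the decomposition has width 2, which upper-bounds the treewidth. On the other hand G contains the 3-clique {a, c, d}. A clique must lie in a single bag of any decomposition, so no decomposition can have width below 2. Combining the bounds, tw(G) = 2.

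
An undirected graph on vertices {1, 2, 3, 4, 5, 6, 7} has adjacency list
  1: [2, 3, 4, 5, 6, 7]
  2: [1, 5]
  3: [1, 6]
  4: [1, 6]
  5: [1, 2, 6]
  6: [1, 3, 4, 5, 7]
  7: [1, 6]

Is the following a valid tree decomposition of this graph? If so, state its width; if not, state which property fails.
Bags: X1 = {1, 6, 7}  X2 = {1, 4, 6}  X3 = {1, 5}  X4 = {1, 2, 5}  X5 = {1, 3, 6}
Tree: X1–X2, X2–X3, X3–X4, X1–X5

No — edge (6,5) lies in no bag.

A tree decomposition must satisfy three properties: every vertex lies in some bag; for every edge, both endpoints lie together in some bag; and for every vertex, the bags containing it form a connected subtree. Here edge (6,5) lies in no bag, so the decomposition is invalid.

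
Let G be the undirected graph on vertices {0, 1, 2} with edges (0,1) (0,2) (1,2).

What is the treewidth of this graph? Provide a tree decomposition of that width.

Treewidth 2.
One such decomposition:
Bags: B1 = {0, 1, 2}
Tree: (single bag)

With just one bag of size 3, the width is 3 − 1 = 2, so tw(G) ≤ 2. On the other hand G contains the 3-clique {0, 1, 2}. A clique must lie in a single bag of any decomposition, so no decomposition can have width below 2. The upper and lower bounds meet at 2, so that is the treewidth.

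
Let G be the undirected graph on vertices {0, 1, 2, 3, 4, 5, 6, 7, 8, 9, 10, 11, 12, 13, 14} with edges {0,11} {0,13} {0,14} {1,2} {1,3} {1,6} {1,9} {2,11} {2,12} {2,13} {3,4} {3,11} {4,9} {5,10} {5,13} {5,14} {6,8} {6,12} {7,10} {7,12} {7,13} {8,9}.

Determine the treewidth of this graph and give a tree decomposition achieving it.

Each bag holds 4 vertices, so the decomposition has width 3, which upper-bounds the treewidth. For the lower bound: the 4 vertex sets {5,10,14}, {0}, {13}, {2,7,11,12} are disjoint, each induces a connected subgraph, and every pair is joined by at least one edge of G. Contracting each set to a single vertex therefore yields K_{4} as a minor, and since treewidth is minor-monotone, tw(G) ≥ tw(K_{4}) = 3. The upper and lower bounds meet at 3, so that is the treewidth.

Treewidth 3.
Bags: B1 = {0, 5, 10, 14}  B2 = {0, 5, 10, 13}  B3 = {0, 7, 10, 13}  B4 = {0, 7, 11, 13}  B5 = {2, 7, 11, 13}  B6 = {2, 7, 11, 12}  B7 = {2, 3, 11, 12}  B8 = {1, 2, 3, 12}  B9 = {1, 3, 6, 12}  B10 = {1, 3, 4, 6}  B11 = {1, 4, 6, 9}  B12 = {4, 6, 8, 9}
Tree: B1–B2, B2–B3, B3–B4, B4–B5, B5–B6, B6–B7, B7–B8, B8–B9, B9–B10, B10–B11, B11–B12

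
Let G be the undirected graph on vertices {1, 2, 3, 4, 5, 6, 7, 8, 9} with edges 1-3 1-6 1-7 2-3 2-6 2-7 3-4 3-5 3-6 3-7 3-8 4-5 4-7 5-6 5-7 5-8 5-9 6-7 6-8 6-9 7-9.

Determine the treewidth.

A width-3 tree decomposition is:
Bags: B1 = {3, 4, 5, 7}  B2 = {3, 5, 6, 7}  B3 = {3, 5, 6, 8}  B4 = {2, 3, 6, 7}  B5 = {1, 3, 6, 7}  B6 = {5, 6, 7, 9}
Tree: B1–B2, B2–B3, B2–B4, B2–B5, B2–B6
Each bag holds 4 vertices, so the decomposition has width 3, which upper-bounds the treewidth. Conversely, {5, 6, 7, 9} is a clique of size 4, and the vertices of any clique must share a bag in every tree decomposition; so some bag has ≥ 4 vertices and tw(G) ≥ 3. Combining the bounds, tw(G) = 3.

3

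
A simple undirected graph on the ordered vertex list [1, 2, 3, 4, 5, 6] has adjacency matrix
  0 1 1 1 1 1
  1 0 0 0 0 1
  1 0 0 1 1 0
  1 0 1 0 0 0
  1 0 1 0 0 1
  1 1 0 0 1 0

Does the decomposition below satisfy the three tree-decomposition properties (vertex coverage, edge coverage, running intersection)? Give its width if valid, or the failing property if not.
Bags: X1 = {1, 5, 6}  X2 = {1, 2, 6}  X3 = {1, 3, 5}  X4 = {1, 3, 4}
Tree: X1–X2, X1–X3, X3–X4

Yes; width 2.

Checking the three conditions: (i) the bags cover all of {1, 2, 3, 4, 5, 6}; (ii) for each edge, some bag contains both endpoints; (iii) the bags containing any fixed vertex form a subtree. All hold, so the decomposition is valid with width 3 − 1 = 2.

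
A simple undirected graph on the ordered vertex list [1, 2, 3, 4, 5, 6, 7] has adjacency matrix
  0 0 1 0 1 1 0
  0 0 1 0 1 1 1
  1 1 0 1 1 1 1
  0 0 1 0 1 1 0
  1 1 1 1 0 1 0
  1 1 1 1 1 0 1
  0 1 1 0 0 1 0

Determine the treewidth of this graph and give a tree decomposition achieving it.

The largest bag has 4 vertices, giving width 3; this decomposition certifies tw(G) ≤ 3. Conversely, {1, 3, 5, 6} is a clique of size 4, and the vertices of any clique must share a bag in every tree decomposition; so some bag has ≥ 4 vertices and tw(G) ≥ 3. Therefore the treewidth is 3.

Treewidth 3.
One such decomposition:
Bags: B1 = {2, 3, 6, 7}  B2 = {2, 3, 5, 6}  B3 = {1, 3, 5, 6}  B4 = {3, 4, 5, 6}
Tree: B1–B2, B2–B3, B3–B4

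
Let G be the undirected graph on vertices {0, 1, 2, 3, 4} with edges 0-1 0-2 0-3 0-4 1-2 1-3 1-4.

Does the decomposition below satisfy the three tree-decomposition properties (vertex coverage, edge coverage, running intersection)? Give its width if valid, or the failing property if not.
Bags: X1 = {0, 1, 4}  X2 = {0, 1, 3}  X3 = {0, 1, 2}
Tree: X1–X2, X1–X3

Vertex coverage: the bags together contain {0, 1, 2, 3, 4}, the full vertex set. Edge coverage: each edge of G has both endpoints in at least one bag. Running intersection: for every vertex, the bags containing it form a connected subtree. All three properties hold, so this is a valid tree decomposition of width max|bag| − 1 = 2, and hence tw(G) ≤ 2.

Yes; width 2.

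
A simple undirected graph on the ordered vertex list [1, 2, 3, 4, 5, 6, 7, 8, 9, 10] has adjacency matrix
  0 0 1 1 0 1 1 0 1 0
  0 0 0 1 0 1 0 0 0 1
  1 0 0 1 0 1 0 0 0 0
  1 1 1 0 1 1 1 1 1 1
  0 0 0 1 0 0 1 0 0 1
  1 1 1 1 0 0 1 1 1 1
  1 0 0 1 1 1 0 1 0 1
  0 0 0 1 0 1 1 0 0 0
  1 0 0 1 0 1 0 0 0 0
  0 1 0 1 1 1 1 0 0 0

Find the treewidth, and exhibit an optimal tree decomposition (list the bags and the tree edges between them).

Treewidth 3.
One such decomposition:
Bags: B1 = {4, 6, 7, 8}  B2 = {4, 6, 7, 10}  B3 = {2, 4, 6, 10}  B4 = {1, 4, 6, 7}  B5 = {4, 5, 7, 10}  B6 = {1, 4, 6, 9}  B7 = {1, 3, 4, 6}
Tree: B1–B2, B2–B3, B2–B4, B2–B5, B4–B6, B6–B7

Each bag holds 4 vertices, so the decomposition has width 3, which upper-bounds the treewidth. On the other hand G contains the 4-clique {4, 5, 7, 10}. A clique must lie in a single bag of any decomposition, so no decomposition can have width below 3. Hence tw(G) = 3 exactly.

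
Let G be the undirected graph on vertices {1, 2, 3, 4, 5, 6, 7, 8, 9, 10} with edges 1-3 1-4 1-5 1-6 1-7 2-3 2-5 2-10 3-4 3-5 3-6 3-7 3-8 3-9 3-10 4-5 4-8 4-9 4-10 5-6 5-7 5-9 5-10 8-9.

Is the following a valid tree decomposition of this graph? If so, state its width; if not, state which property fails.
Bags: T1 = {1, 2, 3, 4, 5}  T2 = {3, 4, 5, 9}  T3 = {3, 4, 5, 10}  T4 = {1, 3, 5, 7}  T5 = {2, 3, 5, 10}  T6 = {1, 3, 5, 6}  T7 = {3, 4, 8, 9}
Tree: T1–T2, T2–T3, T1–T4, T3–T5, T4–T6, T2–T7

No — bags containing vertex 2 are not connected in the tree.

A tree decomposition must satisfy three properties: every vertex lies in some bag; for every edge, both endpoints lie together in some bag; and for every vertex, the bags containing it form a connected subtree. Here bags containing vertex 2 are not connected in the tree, so the decomposition is invalid.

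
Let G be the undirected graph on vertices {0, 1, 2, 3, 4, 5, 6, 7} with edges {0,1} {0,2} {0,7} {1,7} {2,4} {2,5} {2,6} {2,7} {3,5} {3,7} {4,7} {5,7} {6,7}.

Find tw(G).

2

A width-2 tree decomposition is:
Bags: B1 = {2, 5, 7}  B2 = {2, 4, 7}  B3 = {3, 5, 7}  B4 = {0, 2, 7}  B5 = {0, 1, 7}  B6 = {2, 6, 7}
Tree: B1–B2, B1–B3, B2–B4, B4–B5, B1–B6
Each bag holds 3 vertices, so the decomposition has width 2, which upper-bounds the treewidth. Conversely, {0, 1, 7} is a clique of size 3, and the vertices of any clique must share a bag in every tree decomposition; so some bag has ≥ 3 vertices and tw(G) ≥ 2. The upper and lower bounds meet at 2, so that is the treewidth.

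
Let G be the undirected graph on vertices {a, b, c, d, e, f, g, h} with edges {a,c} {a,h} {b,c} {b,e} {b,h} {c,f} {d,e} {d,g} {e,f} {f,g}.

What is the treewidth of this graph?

2

A width-2 tree decomposition is:
Bags: B1 = {a, b, h}  B2 = {a, b, c}  B3 = {b, c, e}  B4 = {c, e, f}  B5 = {d, e, f}  B6 = {d, f, g}
Tree: B1–B2, B2–B3, B3–B4, B4–B5, B5–B6
The largest bag has 3 vertices, giving width 2; this decomposition certifies tw(G) ≤ 2. The edges h–a–c–b–h form a cycle, so G is not a tree and its treewidth is at least 2. The upper and lower bounds meet at 2, so that is the treewidth.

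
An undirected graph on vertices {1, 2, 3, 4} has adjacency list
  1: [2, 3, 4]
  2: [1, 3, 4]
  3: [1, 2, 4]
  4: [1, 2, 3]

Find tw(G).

3

A width-3 tree decomposition is:
Bags: B1 = {1, 2, 3, 4}
Tree: (single bag)
A single bag containing all 4 vertices is trivially a valid decomposition of width 3. For the lower bound, the 4 vertices {1, 2, 3, 4} are pairwise adjacent, and any tree decomposition puts a clique entirely inside one bag — forcing width ≥ 3. Therefore the treewidth is 3.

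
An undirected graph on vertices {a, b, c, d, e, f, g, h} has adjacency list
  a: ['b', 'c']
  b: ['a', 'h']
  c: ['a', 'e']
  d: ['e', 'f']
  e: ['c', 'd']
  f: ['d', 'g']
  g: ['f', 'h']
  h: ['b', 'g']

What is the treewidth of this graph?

2

A width-2 tree decomposition is:
Bags: B1 = {f, g, h}  B2 = {b, f, h}  B3 = {a, b, f}  B4 = {a, c, f}  B5 = {c, e, f}  B6 = {d, e, f}
Tree: B1–B2, B2–B3, B3–B4, B4–B5, B5–B6
The largest bag has 3 vertices, giving width 2; this decomposition certifies tw(G) ≤ 2. For the lower bound, G contains the cycle f–g–h–b–a–c–e–d–f, so G is not a forest; only forests have treewidth ≤ 1, hence tw(G) ≥ 2. Therefore the treewidth is 2.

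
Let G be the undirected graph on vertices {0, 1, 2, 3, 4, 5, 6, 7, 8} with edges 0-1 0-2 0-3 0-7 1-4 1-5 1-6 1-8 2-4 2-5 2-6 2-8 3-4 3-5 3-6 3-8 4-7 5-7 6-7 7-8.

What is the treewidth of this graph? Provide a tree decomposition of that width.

Every bag has size at most 5, so the width is 5 − 1 = 4 and tw(G) ≤ 4. For the lower bound: the 5 vertex sets {1,5}, {2,4}, {7,8}, {3}, {0} are disjoint, each induces a connected subgraph, and every pair is joined by at least one edge of G. Contracting each set to a single vertex therefore yields K_{5} as a minor, and since treewidth is minor-monotone, tw(G) ≥ tw(K_{5}) = 4. Hence tw(G) = 4 exactly.

Treewidth 4.
One such decomposition:
Bags: B1 = {1, 2, 3, 5, 7}  B2 = {1, 2, 3, 4, 7}  B3 = {1, 2, 3, 7, 8}  B4 = {0, 1, 2, 3, 7}  B5 = {1, 2, 3, 6, 7}
Tree: B1–B2, B2–B3, B3–B4, B4–B5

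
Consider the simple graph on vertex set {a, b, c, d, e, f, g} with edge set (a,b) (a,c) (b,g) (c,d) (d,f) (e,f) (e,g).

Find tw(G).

A width-2 tree decomposition is:
Bags: B1 = {a, b, c}  B2 = {b, c, g}  B3 = {c, e, g}  B4 = {c, e, f}  B5 = {c, d, f}
Tree: B1–B2, B2–B3, B3–B4, B4–B5
Every bag has size at most 3, so the width is 3 − 1 = 2 and tw(G) ≤ 2. The edges c–a–b–g–e–f–d–c form a cycle, so G is not a tree and its treewidth is at least 2. The upper and lower bounds meet at 2, so that is the treewidth.

2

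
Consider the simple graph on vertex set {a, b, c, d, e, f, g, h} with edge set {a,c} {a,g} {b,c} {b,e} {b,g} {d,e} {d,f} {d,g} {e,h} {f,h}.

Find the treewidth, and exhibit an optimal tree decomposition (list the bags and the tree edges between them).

Treewidth 2.
One such decomposition:
Bags: B1 = {d, f, h}  B2 = {d, e, h}  B3 = {d, e, g}  B4 = {b, e, g}  B5 = {a, b, g}  B6 = {a, b, c}
Tree: B1–B2, B2–B3, B3–B4, B4–B5, B5–B6

Each bag holds 3 vertices, so the decomposition has width 2, which upper-bounds the treewidth. For the lower bound, G contains the cycle f–h–e–d–f, so G is not a forest; only forests have treewidth ≤ 1, hence tw(G) ≥ 2. The upper and lower bounds meet at 2, so that is the treewidth.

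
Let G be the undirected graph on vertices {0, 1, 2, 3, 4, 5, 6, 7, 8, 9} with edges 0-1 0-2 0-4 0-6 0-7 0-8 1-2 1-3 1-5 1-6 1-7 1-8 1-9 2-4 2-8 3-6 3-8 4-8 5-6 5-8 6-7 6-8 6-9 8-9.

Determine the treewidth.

3

A width-3 tree decomposition is:
Bags: B1 = {1, 6, 8, 9}  B2 = {1, 3, 6, 8}  B3 = {0, 1, 6, 8}  B4 = {0, 1, 2, 8}  B5 = {0, 2, 4, 8}  B6 = {0, 1, 6, 7}  B7 = {1, 5, 6, 8}
Tree: B1–B2, B1–B3, B3–B4, B4–B5, B3–B6, B1–B7
Every bag has size at most 4, so the width is 4 − 1 = 3 and tw(G) ≤ 3. On the other hand G contains the 4-clique {0, 1, 2, 8}. A clique must lie in a single bag of any decomposition, so no decomposition can have width below 3. The upper and lower bounds meet at 3, so that is the treewidth.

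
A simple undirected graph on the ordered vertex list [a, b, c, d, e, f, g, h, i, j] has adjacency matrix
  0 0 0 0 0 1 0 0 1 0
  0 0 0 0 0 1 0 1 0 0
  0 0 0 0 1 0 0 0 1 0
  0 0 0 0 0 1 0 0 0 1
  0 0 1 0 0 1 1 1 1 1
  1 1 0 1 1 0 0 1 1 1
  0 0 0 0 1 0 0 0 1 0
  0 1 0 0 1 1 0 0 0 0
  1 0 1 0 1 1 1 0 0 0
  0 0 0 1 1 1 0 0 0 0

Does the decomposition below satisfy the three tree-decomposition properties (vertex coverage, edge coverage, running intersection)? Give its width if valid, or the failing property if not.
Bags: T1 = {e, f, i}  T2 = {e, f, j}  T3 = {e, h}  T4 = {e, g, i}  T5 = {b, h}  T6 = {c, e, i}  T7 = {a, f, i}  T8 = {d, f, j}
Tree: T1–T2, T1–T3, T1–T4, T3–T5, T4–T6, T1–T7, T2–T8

No — edge (f,h) lies in no bag.

A tree decomposition must satisfy three properties: every vertex lies in some bag; for every edge, both endpoints lie together in some bag; and for every vertex, the bags containing it form a connected subtree. Here edge (f,h) lies in no bag, so the decomposition is invalid.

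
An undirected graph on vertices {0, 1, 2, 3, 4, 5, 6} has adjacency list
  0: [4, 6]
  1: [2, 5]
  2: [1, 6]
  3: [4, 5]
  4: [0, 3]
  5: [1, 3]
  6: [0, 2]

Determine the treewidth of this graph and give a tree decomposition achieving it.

The largest bag has 3 vertices, giving width 2; this decomposition certifies tw(G) ≤ 2. The edges 0–6–2–1–5–3–4–0 form a cycle, so G is not a tree and its treewidth is at least 2. Combining the bounds, tw(G) = 2.

Treewidth 2.
One such decomposition:
Bags: B1 = {0, 2, 6}  B2 = {0, 1, 2}  B3 = {0, 1, 5}  B4 = {0, 3, 5}  B5 = {0, 3, 4}
Tree: B1–B2, B2–B3, B3–B4, B4–B5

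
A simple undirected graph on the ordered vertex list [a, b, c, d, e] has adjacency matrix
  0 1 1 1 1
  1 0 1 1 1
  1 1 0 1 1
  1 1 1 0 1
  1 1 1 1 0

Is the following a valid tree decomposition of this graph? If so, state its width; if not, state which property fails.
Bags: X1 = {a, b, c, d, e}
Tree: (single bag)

Checking the three conditions: (i) the bags cover all of {a, b, c, d, e}; (ii) for each edge, some bag contains both endpoints; (iii) the bags containing any fixed vertex form a subtree. All hold, so the decomposition is valid with width 5 − 1 = 4.

Yes; width 4.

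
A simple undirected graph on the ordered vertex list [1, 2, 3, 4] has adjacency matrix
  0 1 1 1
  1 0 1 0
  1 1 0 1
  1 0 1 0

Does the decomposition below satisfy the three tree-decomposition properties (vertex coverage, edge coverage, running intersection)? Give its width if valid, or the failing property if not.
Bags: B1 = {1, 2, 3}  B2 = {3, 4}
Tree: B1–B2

A tree decomposition must satisfy three properties: every vertex lies in some bag; for every edge, both endpoints lie together in some bag; and for every vertex, the bags containing it form a connected subtree. Here edge (1,4) lies in no bag, so the decomposition is invalid.

No — edge (1,4) lies in no bag.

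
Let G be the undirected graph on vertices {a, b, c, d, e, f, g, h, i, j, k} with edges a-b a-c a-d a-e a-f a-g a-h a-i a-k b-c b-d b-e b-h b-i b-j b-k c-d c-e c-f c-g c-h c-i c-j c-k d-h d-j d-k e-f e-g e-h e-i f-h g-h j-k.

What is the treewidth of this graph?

A width-4 tree decomposition is:
Bags: B1 = {a, b, c, e, h}  B2 = {a, b, c, e, i}  B3 = {a, c, e, g, h}  B4 = {a, b, c, d, h}  B5 = {a, b, c, d, k}  B6 = {b, c, d, j, k}  B7 = {a, c, e, f, h}
Tree: B1–B2, B1–B3, B1–B4, B4–B5, B5–B6, B3–B7
Each bag holds 5 vertices, so the decomposition has width 4, which upper-bounds the treewidth. On the other hand G contains the 5-clique {b, c, d, j, k}. A clique must lie in a single bag of any decomposition, so no decomposition can have width below 4. Therefore the treewidth is 4.

4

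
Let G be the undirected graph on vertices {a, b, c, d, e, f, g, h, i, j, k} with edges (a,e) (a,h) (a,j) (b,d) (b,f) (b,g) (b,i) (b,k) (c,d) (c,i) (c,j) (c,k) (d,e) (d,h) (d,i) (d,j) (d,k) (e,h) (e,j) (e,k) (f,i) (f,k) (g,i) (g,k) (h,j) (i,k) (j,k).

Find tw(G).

A width-3 tree decomposition is:
Bags: B1 = {c, d, i, k}  B2 = {b, d, i, k}  B3 = {b, g, i, k}  B4 = {c, d, j, k}  B5 = {d, e, j, k}  B6 = {d, e, h, j}  B7 = {a, e, h, j}  B8 = {b, f, i, k}
Tree: B1–B2, B2–B3, B1–B4, B4–B5, B5–B6, B6–B7, B2–B8
Every bag has size at most 4, so the width is 4 − 1 = 3 and tw(G) ≤ 3. Conversely, {d, e, h, j} is a clique of size 4, and the vertices of any clique must share a bag in every tree decomposition; so some bag has ≥ 4 vertices and tw(G) ≥ 3. Combining the bounds, tw(G) = 3.

3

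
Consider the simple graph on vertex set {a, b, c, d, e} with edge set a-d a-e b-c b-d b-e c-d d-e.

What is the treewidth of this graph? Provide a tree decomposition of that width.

Each bag holds 3 vertices, so the decomposition has width 2, which upper-bounds the treewidth. For the lower bound, the 3 vertices {a, d, e} are pairwise adjacent, and any tree decomposition puts a clique entirely inside one bag — forcing width ≥ 2. The upper and lower bounds meet at 2, so that is the treewidth.

Treewidth 2.
One such decomposition:
Bags: B1 = {a, d, e}  B2 = {b, d, e}  B3 = {b, c, d}
Tree: B1–B2, B2–B3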